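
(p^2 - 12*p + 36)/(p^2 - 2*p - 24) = (p - 6)/(p + 4)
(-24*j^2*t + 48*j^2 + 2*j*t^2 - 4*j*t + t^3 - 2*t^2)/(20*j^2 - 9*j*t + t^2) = (6*j*t - 12*j + t^2 - 2*t)/(-5*j + t)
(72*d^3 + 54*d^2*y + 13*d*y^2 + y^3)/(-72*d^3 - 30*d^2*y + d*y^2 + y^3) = (6*d + y)/(-6*d + y)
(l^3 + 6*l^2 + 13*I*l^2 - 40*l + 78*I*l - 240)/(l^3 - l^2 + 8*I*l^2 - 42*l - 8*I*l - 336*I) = (l + 5*I)/(l - 7)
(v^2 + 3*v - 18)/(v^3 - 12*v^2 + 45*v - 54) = (v + 6)/(v^2 - 9*v + 18)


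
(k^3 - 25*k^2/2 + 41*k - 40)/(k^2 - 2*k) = k - 21/2 + 20/k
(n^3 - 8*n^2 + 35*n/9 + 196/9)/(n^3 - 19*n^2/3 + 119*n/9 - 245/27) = 3*(3*n^2 - 17*n - 28)/(9*n^2 - 36*n + 35)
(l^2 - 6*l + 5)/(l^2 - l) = (l - 5)/l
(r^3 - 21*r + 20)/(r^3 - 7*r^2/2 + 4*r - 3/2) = 2*(r^2 + r - 20)/(2*r^2 - 5*r + 3)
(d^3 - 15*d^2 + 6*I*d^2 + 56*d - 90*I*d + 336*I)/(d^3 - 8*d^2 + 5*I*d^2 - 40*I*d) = (d^2 + d*(-7 + 6*I) - 42*I)/(d*(d + 5*I))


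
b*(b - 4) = b^2 - 4*b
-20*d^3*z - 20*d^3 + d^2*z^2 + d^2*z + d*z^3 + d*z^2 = (-4*d + z)*(5*d + z)*(d*z + d)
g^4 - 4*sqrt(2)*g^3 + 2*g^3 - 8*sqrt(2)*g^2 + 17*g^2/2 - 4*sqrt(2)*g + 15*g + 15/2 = (g + 1)^2*(g - 5*sqrt(2)/2)*(g - 3*sqrt(2)/2)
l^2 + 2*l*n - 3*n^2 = (l - n)*(l + 3*n)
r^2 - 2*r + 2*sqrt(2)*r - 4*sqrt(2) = (r - 2)*(r + 2*sqrt(2))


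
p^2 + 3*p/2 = p*(p + 3/2)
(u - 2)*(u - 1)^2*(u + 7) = u^4 + 3*u^3 - 23*u^2 + 33*u - 14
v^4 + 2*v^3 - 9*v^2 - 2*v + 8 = (v - 2)*(v - 1)*(v + 1)*(v + 4)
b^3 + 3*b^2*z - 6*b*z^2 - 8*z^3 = (b - 2*z)*(b + z)*(b + 4*z)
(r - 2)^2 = r^2 - 4*r + 4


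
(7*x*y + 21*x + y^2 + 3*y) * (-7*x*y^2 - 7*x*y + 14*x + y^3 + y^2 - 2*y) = -49*x^2*y^3 - 196*x^2*y^2 - 49*x^2*y + 294*x^2 + y^5 + 4*y^4 + y^3 - 6*y^2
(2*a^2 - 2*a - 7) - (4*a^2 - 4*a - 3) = -2*a^2 + 2*a - 4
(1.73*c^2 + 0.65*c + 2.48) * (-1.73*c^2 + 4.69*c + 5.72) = -2.9929*c^4 + 6.9892*c^3 + 8.6537*c^2 + 15.3492*c + 14.1856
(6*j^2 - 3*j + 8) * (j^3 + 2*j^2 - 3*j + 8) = 6*j^5 + 9*j^4 - 16*j^3 + 73*j^2 - 48*j + 64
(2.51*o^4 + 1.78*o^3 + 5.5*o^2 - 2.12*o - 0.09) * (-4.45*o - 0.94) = -11.1695*o^5 - 10.2804*o^4 - 26.1482*o^3 + 4.264*o^2 + 2.3933*o + 0.0846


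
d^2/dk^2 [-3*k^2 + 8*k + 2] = -6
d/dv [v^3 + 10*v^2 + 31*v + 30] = 3*v^2 + 20*v + 31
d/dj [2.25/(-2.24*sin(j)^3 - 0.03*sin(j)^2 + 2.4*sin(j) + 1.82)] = (15.12*sin(j)^2 + 0.135*sin(j) - 5.4)*cos(j)/(2.24*sin(j)^3 + 0.03*sin(j)^2 - 2.4*sin(j) - 1.82)^2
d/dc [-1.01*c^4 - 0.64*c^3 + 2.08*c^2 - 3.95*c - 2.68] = -4.04*c^3 - 1.92*c^2 + 4.16*c - 3.95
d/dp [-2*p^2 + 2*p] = 2 - 4*p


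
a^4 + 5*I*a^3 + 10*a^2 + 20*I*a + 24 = (a - 2*I)*(a - I)*(a + 2*I)*(a + 6*I)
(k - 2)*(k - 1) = k^2 - 3*k + 2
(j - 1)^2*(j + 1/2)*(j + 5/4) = j^4 - j^3/4 - 15*j^2/8 + j/2 + 5/8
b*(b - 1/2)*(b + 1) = b^3 + b^2/2 - b/2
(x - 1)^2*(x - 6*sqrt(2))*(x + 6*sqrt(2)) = x^4 - 2*x^3 - 71*x^2 + 144*x - 72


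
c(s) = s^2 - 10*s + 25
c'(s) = 2*s - 10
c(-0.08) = 25.81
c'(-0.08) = -10.16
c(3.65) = 1.82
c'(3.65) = -2.70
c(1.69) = 10.96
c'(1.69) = -6.62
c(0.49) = 20.34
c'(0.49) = -9.02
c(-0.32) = 28.30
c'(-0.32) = -10.64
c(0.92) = 16.65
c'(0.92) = -8.16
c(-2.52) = 56.55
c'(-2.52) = -15.04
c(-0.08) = 25.81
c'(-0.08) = -10.16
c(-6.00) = 121.00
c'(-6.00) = -22.00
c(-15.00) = 400.00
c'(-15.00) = -40.00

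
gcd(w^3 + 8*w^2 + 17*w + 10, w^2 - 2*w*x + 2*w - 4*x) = w + 2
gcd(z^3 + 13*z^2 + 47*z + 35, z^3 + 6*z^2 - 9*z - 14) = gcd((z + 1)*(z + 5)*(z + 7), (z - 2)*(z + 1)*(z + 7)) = z^2 + 8*z + 7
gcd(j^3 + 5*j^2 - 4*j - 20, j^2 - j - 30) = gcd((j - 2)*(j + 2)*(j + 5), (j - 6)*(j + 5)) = j + 5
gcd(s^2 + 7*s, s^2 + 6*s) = s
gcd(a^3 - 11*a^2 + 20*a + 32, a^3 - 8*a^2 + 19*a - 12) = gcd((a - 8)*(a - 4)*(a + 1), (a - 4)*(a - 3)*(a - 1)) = a - 4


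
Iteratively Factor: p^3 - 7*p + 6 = (p + 3)*(p^2 - 3*p + 2) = (p - 2)*(p + 3)*(p - 1)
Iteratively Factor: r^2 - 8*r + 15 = (r - 3)*(r - 5)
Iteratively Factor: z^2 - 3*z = (z - 3)*(z)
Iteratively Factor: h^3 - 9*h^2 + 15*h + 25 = (h - 5)*(h^2 - 4*h - 5) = (h - 5)*(h + 1)*(h - 5)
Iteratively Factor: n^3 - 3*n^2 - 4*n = (n - 4)*(n^2 + n) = (n - 4)*(n + 1)*(n)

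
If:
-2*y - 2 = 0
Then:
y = -1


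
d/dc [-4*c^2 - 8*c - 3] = -8*c - 8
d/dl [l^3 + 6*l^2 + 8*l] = 3*l^2 + 12*l + 8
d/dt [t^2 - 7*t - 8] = 2*t - 7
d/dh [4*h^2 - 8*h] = 8*h - 8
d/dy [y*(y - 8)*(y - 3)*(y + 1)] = 4*y^3 - 30*y^2 + 26*y + 24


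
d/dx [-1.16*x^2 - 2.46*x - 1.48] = -2.32*x - 2.46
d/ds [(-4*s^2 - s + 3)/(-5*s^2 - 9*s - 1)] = (31*s^2 + 38*s + 28)/(25*s^4 + 90*s^3 + 91*s^2 + 18*s + 1)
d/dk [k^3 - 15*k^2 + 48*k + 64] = 3*k^2 - 30*k + 48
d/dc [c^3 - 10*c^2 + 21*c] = 3*c^2 - 20*c + 21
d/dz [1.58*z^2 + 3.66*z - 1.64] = 3.16*z + 3.66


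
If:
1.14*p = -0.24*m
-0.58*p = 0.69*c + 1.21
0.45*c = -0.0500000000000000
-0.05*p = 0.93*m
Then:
No Solution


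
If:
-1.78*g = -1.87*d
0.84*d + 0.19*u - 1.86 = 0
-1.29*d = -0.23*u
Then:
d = 0.98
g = 1.03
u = 5.47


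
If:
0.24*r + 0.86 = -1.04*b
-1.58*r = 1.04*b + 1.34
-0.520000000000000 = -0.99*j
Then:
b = -0.74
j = 0.53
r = -0.36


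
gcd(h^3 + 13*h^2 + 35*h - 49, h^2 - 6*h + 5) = h - 1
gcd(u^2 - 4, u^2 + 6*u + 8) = u + 2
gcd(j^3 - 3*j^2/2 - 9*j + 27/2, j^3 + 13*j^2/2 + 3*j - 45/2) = j^2 + 3*j/2 - 9/2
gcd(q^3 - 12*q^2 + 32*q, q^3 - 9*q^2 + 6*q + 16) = q - 8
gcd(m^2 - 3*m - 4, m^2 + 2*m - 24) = m - 4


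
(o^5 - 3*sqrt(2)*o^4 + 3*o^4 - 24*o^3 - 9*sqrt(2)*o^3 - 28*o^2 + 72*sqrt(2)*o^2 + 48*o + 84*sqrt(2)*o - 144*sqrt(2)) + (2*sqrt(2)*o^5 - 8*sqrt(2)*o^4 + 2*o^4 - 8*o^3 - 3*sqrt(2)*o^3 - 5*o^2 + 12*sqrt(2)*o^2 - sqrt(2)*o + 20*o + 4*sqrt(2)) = o^5 + 2*sqrt(2)*o^5 - 11*sqrt(2)*o^4 + 5*o^4 - 32*o^3 - 12*sqrt(2)*o^3 - 33*o^2 + 84*sqrt(2)*o^2 + 68*o + 83*sqrt(2)*o - 140*sqrt(2)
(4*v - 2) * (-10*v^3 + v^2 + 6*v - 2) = -40*v^4 + 24*v^3 + 22*v^2 - 20*v + 4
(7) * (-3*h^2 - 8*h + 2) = -21*h^2 - 56*h + 14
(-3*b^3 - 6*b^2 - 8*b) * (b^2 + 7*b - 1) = -3*b^5 - 27*b^4 - 47*b^3 - 50*b^2 + 8*b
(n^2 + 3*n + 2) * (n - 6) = n^3 - 3*n^2 - 16*n - 12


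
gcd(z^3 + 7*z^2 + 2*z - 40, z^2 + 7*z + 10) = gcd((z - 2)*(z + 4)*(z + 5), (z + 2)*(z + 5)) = z + 5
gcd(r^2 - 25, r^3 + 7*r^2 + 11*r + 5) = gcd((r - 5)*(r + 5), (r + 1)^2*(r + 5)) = r + 5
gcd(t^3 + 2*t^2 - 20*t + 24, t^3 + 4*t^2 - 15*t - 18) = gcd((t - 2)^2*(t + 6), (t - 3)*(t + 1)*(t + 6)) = t + 6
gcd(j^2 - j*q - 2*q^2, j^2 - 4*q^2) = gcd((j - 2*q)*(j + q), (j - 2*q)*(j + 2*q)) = -j + 2*q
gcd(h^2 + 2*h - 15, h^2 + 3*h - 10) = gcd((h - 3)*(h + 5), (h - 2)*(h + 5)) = h + 5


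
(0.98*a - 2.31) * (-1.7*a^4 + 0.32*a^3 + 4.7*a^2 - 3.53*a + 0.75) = -1.666*a^5 + 4.2406*a^4 + 3.8668*a^3 - 14.3164*a^2 + 8.8893*a - 1.7325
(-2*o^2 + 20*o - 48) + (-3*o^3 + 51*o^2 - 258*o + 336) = -3*o^3 + 49*o^2 - 238*o + 288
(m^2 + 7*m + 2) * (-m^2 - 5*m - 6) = -m^4 - 12*m^3 - 43*m^2 - 52*m - 12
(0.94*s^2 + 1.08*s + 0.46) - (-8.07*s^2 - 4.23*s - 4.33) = 9.01*s^2 + 5.31*s + 4.79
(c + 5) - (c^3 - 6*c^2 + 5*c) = -c^3 + 6*c^2 - 4*c + 5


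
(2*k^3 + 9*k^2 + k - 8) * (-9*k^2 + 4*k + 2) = -18*k^5 - 73*k^4 + 31*k^3 + 94*k^2 - 30*k - 16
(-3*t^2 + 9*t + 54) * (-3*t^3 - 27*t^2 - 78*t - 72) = 9*t^5 + 54*t^4 - 171*t^3 - 1944*t^2 - 4860*t - 3888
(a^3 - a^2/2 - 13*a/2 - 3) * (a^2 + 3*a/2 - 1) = a^5 + a^4 - 33*a^3/4 - 49*a^2/4 + 2*a + 3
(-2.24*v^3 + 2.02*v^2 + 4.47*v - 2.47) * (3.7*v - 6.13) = -8.288*v^4 + 21.2052*v^3 + 4.1564*v^2 - 36.5401*v + 15.1411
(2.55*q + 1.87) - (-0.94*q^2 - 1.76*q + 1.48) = 0.94*q^2 + 4.31*q + 0.39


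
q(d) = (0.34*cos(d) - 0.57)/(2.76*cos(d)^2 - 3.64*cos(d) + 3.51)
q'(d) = (5.52*sin(d)*cos(d) - 3.64*sin(d))*(0.34*cos(d) - 0.57)/(2.76*cos(d)^2 - 3.64*cos(d) + 3.51)^2 - 0.34*sin(d)/(2.76*cos(d)^2 - 3.64*cos(d) + 3.51) = (0.9384*cos(d)^2 - 3.1464*cos(d) + 0.8814)*sin(d)/(7.6176*cos(d)^4 - 20.0928*cos(d)^3 + 32.6248*cos(d)^2 - 25.5528*cos(d) + 12.3201)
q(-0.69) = -0.13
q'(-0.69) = 0.11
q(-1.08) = -0.17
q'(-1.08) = 0.06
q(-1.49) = -0.17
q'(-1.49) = -0.06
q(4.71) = -0.16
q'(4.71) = -0.07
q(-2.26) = -0.11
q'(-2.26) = -0.05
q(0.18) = -0.09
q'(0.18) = -0.03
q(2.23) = -0.11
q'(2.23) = 0.05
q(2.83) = -0.09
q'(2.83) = 0.02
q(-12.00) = -0.12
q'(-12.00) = -0.10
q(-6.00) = -0.10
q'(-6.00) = -0.05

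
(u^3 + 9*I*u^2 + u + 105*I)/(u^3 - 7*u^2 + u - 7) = (u^3 + 9*I*u^2 + u + 105*I)/(u^3 - 7*u^2 + u - 7)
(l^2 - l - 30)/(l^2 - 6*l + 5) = (l^2 - l - 30)/(l^2 - 6*l + 5)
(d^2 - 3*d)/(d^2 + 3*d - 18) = d/(d + 6)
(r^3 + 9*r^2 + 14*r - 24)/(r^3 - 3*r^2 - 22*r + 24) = (r + 6)/(r - 6)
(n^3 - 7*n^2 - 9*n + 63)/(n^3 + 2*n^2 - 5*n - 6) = (n^2 - 10*n + 21)/(n^2 - n - 2)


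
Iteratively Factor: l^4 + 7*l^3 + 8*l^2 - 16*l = (l + 4)*(l^3 + 3*l^2 - 4*l) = (l + 4)^2*(l^2 - l) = l*(l + 4)^2*(l - 1)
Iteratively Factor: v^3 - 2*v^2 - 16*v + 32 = (v - 4)*(v^2 + 2*v - 8) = (v - 4)*(v - 2)*(v + 4)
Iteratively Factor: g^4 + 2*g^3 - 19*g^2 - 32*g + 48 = (g + 4)*(g^3 - 2*g^2 - 11*g + 12) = (g - 4)*(g + 4)*(g^2 + 2*g - 3) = (g - 4)*(g + 3)*(g + 4)*(g - 1)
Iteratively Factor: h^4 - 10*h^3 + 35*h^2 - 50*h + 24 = (h - 3)*(h^3 - 7*h^2 + 14*h - 8) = (h - 4)*(h - 3)*(h^2 - 3*h + 2) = (h - 4)*(h - 3)*(h - 2)*(h - 1)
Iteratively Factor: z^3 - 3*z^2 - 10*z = (z - 5)*(z^2 + 2*z) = (z - 5)*(z + 2)*(z)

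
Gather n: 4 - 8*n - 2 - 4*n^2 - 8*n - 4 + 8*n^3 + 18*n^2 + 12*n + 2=8*n^3 + 14*n^2 - 4*n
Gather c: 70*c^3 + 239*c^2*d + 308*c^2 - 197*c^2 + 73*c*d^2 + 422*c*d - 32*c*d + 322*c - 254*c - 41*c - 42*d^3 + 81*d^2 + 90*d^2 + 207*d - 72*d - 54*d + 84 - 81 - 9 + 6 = 70*c^3 + c^2*(239*d + 111) + c*(73*d^2 + 390*d + 27) - 42*d^3 + 171*d^2 + 81*d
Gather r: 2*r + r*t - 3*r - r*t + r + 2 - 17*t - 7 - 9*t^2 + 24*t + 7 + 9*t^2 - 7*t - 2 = 0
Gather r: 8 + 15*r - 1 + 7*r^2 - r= 7*r^2 + 14*r + 7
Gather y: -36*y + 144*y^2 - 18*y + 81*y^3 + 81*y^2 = 81*y^3 + 225*y^2 - 54*y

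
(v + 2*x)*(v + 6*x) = v^2 + 8*v*x + 12*x^2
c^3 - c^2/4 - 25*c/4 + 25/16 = (c - 5/2)*(c - 1/4)*(c + 5/2)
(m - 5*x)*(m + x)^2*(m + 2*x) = m^4 - m^3*x - 15*m^2*x^2 - 23*m*x^3 - 10*x^4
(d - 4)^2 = d^2 - 8*d + 16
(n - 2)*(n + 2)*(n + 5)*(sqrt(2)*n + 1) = sqrt(2)*n^4 + n^3 + 5*sqrt(2)*n^3 - 4*sqrt(2)*n^2 + 5*n^2 - 20*sqrt(2)*n - 4*n - 20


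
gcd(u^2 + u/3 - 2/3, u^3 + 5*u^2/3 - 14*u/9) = u - 2/3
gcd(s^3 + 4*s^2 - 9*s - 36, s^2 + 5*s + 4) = s + 4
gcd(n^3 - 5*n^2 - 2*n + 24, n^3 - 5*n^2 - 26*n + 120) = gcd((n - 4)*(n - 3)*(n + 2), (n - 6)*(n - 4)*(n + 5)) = n - 4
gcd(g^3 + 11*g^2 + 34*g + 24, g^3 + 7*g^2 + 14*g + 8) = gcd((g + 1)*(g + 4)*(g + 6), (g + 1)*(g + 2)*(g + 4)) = g^2 + 5*g + 4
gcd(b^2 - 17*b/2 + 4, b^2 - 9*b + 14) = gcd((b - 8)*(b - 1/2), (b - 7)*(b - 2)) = 1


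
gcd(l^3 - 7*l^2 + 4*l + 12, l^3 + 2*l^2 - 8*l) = l - 2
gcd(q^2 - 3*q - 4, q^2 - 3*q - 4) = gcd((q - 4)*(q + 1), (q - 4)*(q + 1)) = q^2 - 3*q - 4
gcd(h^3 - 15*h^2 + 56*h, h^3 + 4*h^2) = h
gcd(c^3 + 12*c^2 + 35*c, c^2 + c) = c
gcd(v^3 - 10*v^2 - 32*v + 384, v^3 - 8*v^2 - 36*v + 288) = v^2 - 2*v - 48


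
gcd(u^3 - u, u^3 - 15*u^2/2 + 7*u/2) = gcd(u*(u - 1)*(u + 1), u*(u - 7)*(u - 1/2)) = u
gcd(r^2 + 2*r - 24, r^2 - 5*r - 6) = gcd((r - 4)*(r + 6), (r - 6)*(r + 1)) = 1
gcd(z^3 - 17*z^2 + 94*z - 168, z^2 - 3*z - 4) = z - 4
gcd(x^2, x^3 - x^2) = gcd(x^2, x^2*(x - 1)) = x^2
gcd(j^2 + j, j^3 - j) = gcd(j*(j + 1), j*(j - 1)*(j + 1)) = j^2 + j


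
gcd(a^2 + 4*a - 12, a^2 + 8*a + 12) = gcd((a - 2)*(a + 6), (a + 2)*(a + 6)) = a + 6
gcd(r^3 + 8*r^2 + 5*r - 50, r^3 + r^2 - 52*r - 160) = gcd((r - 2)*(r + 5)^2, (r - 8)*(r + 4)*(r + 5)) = r + 5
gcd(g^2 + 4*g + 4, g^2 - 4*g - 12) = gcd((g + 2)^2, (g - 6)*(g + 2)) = g + 2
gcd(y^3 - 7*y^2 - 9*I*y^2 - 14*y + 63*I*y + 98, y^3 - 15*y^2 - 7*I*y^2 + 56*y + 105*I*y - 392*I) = y^2 + y*(-7 - 7*I) + 49*I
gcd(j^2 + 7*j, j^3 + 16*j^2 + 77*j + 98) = j + 7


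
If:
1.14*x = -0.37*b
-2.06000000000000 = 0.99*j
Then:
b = -3.08108108108108*x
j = -2.08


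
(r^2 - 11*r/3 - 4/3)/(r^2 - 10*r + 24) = (r + 1/3)/(r - 6)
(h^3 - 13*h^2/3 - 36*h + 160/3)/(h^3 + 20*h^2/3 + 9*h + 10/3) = (3*h^2 - 28*h + 32)/(3*h^2 + 5*h + 2)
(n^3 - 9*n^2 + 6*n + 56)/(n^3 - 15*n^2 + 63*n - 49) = (n^2 - 2*n - 8)/(n^2 - 8*n + 7)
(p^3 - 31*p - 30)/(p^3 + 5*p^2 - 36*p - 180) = (p + 1)/(p + 6)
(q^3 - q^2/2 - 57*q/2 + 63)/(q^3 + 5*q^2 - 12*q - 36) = (q - 7/2)/(q + 2)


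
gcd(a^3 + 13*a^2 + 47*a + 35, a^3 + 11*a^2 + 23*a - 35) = a^2 + 12*a + 35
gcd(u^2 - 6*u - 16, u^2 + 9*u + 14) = u + 2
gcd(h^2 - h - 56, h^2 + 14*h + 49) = h + 7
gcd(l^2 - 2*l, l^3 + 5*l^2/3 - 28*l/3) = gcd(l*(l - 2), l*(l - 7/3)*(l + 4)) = l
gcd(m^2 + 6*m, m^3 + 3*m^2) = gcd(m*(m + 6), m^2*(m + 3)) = m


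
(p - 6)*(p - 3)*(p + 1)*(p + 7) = p^4 - p^3 - 47*p^2 + 81*p + 126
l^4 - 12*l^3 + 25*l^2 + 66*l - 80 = (l - 8)*(l - 5)*(l - 1)*(l + 2)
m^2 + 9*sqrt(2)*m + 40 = (m + 4*sqrt(2))*(m + 5*sqrt(2))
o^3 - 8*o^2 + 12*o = o*(o - 6)*(o - 2)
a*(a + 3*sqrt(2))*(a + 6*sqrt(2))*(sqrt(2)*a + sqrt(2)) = sqrt(2)*a^4 + sqrt(2)*a^3 + 18*a^3 + 18*a^2 + 36*sqrt(2)*a^2 + 36*sqrt(2)*a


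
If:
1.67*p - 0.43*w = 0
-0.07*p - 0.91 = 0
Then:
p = -13.00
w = -50.49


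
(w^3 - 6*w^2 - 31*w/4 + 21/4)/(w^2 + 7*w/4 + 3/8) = 2*(2*w^2 - 15*w + 7)/(4*w + 1)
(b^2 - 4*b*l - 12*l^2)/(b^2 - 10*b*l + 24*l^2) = (b + 2*l)/(b - 4*l)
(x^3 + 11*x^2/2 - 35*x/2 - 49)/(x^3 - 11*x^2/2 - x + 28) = (x + 7)/(x - 4)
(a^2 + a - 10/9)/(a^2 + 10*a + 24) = (a^2 + a - 10/9)/(a^2 + 10*a + 24)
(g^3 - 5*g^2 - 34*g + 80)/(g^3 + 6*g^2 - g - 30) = (g - 8)/(g + 3)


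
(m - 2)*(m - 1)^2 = m^3 - 4*m^2 + 5*m - 2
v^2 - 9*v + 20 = (v - 5)*(v - 4)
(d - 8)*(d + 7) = d^2 - d - 56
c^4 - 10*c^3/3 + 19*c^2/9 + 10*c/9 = c*(c - 2)*(c - 5/3)*(c + 1/3)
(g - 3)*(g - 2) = g^2 - 5*g + 6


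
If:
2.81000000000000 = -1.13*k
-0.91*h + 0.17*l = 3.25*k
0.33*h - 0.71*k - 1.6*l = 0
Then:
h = 9.45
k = -2.49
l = 3.05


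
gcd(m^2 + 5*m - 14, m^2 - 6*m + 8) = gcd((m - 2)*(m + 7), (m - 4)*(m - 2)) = m - 2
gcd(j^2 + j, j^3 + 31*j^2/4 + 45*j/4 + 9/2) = j + 1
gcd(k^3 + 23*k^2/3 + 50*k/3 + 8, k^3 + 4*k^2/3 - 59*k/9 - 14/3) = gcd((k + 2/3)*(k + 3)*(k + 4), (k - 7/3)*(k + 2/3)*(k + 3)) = k^2 + 11*k/3 + 2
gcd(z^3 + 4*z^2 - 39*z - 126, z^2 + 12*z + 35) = z + 7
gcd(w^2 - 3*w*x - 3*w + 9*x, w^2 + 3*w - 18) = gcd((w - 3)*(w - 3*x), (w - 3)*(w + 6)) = w - 3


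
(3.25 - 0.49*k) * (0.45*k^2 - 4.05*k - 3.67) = -0.2205*k^3 + 3.447*k^2 - 11.3642*k - 11.9275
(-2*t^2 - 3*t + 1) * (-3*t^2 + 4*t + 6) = 6*t^4 + t^3 - 27*t^2 - 14*t + 6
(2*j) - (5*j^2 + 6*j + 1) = -5*j^2 - 4*j - 1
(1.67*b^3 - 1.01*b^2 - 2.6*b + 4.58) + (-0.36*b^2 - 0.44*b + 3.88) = 1.67*b^3 - 1.37*b^2 - 3.04*b + 8.46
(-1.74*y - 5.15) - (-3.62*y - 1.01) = 1.88*y - 4.14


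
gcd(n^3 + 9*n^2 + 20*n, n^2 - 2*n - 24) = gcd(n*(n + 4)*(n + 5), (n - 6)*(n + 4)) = n + 4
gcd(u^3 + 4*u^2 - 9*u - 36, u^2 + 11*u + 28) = u + 4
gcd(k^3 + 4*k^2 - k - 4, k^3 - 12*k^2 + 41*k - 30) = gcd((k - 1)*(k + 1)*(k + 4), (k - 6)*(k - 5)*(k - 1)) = k - 1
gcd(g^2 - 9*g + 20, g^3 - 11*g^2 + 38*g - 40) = g^2 - 9*g + 20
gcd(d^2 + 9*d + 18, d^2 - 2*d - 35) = 1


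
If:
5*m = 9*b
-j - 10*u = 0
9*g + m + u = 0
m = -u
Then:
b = -5*u/9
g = 0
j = -10*u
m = -u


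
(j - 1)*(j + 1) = j^2 - 1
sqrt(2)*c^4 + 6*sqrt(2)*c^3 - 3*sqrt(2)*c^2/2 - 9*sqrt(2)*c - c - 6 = (c + 6)*(c - sqrt(2))*(c + sqrt(2)/2)*(sqrt(2)*c + 1)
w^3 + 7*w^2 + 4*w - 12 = (w - 1)*(w + 2)*(w + 6)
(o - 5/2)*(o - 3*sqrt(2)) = o^2 - 3*sqrt(2)*o - 5*o/2 + 15*sqrt(2)/2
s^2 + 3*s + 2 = (s + 1)*(s + 2)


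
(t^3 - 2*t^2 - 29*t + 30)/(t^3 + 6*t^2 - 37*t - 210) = (t - 1)/(t + 7)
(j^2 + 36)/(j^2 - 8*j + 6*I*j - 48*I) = (j - 6*I)/(j - 8)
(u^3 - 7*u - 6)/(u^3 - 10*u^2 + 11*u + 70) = (u^2 - 2*u - 3)/(u^2 - 12*u + 35)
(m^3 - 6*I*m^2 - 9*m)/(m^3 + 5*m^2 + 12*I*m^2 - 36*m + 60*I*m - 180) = m*(m^2 - 6*I*m - 9)/(m^3 + m^2*(5 + 12*I) + 12*m*(-3 + 5*I) - 180)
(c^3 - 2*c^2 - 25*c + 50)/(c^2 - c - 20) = (c^2 + 3*c - 10)/(c + 4)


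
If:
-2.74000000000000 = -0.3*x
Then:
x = 9.13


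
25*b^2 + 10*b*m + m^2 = (5*b + m)^2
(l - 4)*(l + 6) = l^2 + 2*l - 24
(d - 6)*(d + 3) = d^2 - 3*d - 18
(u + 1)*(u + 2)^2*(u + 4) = u^4 + 9*u^3 + 28*u^2 + 36*u + 16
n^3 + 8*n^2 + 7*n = n*(n + 1)*(n + 7)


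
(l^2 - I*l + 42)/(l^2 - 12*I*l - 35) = (l + 6*I)/(l - 5*I)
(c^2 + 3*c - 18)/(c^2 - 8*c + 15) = (c + 6)/(c - 5)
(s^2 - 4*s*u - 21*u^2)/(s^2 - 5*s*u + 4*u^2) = (s^2 - 4*s*u - 21*u^2)/(s^2 - 5*s*u + 4*u^2)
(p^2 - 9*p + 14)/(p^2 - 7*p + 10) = (p - 7)/(p - 5)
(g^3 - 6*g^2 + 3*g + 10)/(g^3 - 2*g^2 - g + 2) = (g - 5)/(g - 1)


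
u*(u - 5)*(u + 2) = u^3 - 3*u^2 - 10*u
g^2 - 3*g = g*(g - 3)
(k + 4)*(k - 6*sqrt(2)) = k^2 - 6*sqrt(2)*k + 4*k - 24*sqrt(2)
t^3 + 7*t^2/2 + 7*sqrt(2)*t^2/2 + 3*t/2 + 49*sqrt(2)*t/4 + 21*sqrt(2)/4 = (t + 1/2)*(t + 3)*(t + 7*sqrt(2)/2)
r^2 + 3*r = r*(r + 3)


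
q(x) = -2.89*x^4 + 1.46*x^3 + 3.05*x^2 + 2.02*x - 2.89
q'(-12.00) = 20535.22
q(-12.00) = -62037.85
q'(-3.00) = 335.26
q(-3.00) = -255.01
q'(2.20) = -86.45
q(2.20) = -35.84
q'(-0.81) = 6.10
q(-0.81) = -4.55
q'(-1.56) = 47.05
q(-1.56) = -21.28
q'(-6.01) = 2633.03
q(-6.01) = -3992.28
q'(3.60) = -458.60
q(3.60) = -373.38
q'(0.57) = 4.78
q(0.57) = -0.78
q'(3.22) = -318.87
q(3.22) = -226.70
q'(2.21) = -87.88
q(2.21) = -36.71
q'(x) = -11.56*x^3 + 4.38*x^2 + 6.1*x + 2.02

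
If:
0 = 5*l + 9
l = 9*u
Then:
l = -9/5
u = -1/5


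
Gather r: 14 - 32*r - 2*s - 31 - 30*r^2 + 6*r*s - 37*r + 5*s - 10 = -30*r^2 + r*(6*s - 69) + 3*s - 27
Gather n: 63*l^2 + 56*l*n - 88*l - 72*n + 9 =63*l^2 - 88*l + n*(56*l - 72) + 9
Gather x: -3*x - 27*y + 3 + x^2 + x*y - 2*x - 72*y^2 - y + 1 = x^2 + x*(y - 5) - 72*y^2 - 28*y + 4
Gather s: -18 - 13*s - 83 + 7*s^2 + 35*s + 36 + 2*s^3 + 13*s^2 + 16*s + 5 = 2*s^3 + 20*s^2 + 38*s - 60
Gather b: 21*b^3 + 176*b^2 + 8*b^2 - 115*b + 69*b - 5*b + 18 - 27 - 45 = 21*b^3 + 184*b^2 - 51*b - 54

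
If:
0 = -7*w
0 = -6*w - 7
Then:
No Solution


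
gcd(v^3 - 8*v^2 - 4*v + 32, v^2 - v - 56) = v - 8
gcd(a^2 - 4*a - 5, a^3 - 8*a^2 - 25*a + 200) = a - 5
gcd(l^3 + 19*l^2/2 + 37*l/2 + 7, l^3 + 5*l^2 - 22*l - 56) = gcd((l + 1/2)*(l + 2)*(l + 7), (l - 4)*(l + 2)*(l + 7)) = l^2 + 9*l + 14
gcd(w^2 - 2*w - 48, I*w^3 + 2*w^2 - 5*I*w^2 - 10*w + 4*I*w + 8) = 1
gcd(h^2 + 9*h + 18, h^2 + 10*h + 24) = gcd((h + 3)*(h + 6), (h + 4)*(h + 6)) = h + 6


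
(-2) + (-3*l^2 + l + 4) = -3*l^2 + l + 2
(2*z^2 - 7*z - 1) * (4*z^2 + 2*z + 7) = 8*z^4 - 24*z^3 - 4*z^2 - 51*z - 7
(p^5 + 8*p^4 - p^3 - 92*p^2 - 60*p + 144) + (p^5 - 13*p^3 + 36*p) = 2*p^5 + 8*p^4 - 14*p^3 - 92*p^2 - 24*p + 144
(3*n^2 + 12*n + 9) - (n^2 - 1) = 2*n^2 + 12*n + 10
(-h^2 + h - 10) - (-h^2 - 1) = h - 9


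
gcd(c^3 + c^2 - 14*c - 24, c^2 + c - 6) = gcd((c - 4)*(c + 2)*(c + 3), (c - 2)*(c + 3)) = c + 3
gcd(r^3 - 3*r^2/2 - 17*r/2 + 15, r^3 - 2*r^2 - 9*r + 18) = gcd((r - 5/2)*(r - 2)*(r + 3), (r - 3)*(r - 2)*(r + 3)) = r^2 + r - 6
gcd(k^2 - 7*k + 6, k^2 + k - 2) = k - 1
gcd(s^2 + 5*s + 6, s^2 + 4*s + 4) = s + 2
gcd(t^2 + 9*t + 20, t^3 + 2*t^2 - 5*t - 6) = 1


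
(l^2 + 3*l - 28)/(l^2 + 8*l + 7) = (l - 4)/(l + 1)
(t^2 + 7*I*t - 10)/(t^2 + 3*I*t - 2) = (t + 5*I)/(t + I)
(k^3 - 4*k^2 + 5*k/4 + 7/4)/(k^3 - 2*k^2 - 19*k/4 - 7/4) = (k - 1)/(k + 1)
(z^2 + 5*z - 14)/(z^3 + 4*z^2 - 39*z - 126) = (z - 2)/(z^2 - 3*z - 18)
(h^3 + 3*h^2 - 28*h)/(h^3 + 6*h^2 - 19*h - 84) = h/(h + 3)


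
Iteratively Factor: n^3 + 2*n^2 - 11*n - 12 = (n - 3)*(n^2 + 5*n + 4) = (n - 3)*(n + 1)*(n + 4)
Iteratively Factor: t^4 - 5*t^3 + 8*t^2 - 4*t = (t - 1)*(t^3 - 4*t^2 + 4*t) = t*(t - 1)*(t^2 - 4*t + 4) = t*(t - 2)*(t - 1)*(t - 2)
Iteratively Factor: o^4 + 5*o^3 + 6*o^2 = (o + 3)*(o^3 + 2*o^2) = o*(o + 3)*(o^2 + 2*o) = o*(o + 2)*(o + 3)*(o)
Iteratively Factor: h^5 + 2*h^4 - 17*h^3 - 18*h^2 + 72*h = (h + 4)*(h^4 - 2*h^3 - 9*h^2 + 18*h) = (h + 3)*(h + 4)*(h^3 - 5*h^2 + 6*h) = h*(h + 3)*(h + 4)*(h^2 - 5*h + 6) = h*(h - 2)*(h + 3)*(h + 4)*(h - 3)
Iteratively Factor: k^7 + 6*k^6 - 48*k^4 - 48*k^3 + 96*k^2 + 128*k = (k + 2)*(k^6 + 4*k^5 - 8*k^4 - 32*k^3 + 16*k^2 + 64*k) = (k + 2)*(k + 4)*(k^5 - 8*k^3 + 16*k) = k*(k + 2)*(k + 4)*(k^4 - 8*k^2 + 16) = k*(k + 2)^2*(k + 4)*(k^3 - 2*k^2 - 4*k + 8) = k*(k - 2)*(k + 2)^2*(k + 4)*(k^2 - 4) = k*(k - 2)*(k + 2)^3*(k + 4)*(k - 2)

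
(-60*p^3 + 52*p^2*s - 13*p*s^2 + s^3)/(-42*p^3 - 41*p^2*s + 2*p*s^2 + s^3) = (10*p^2 - 7*p*s + s^2)/(7*p^2 + 8*p*s + s^2)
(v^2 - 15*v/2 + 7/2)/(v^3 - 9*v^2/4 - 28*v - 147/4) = 2*(2*v - 1)/(4*v^2 + 19*v + 21)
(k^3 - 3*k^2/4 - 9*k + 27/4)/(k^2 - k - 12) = (4*k^2 - 15*k + 9)/(4*(k - 4))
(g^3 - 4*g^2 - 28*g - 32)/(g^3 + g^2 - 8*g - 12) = (g - 8)/(g - 3)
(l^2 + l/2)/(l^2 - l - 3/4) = 2*l/(2*l - 3)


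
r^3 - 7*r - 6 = (r - 3)*(r + 1)*(r + 2)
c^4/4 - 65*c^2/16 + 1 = (c/4 + 1)*(c - 4)*(c - 1/2)*(c + 1/2)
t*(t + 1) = t^2 + t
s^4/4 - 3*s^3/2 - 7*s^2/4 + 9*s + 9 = (s/2 + 1/2)*(s/2 + 1)*(s - 6)*(s - 3)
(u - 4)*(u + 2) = u^2 - 2*u - 8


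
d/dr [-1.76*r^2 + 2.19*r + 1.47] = 2.19 - 3.52*r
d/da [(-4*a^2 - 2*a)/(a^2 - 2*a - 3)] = 2*(5*a^2 + 12*a + 3)/(a^4 - 4*a^3 - 2*a^2 + 12*a + 9)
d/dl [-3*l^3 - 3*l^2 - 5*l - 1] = -9*l^2 - 6*l - 5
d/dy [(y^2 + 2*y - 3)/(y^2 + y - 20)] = (-y^2 - 34*y - 37)/(y^4 + 2*y^3 - 39*y^2 - 40*y + 400)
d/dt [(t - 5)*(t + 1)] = 2*t - 4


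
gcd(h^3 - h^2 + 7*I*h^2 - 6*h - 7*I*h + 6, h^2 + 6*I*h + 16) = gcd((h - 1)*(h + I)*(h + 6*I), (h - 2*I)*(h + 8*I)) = 1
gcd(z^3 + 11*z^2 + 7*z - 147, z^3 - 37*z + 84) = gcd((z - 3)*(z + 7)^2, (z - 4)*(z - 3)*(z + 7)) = z^2 + 4*z - 21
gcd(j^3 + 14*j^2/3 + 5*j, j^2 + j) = j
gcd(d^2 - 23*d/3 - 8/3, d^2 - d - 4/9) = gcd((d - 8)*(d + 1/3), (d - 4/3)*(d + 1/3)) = d + 1/3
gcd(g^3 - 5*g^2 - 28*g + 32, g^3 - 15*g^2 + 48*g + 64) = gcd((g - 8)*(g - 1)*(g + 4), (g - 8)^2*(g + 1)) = g - 8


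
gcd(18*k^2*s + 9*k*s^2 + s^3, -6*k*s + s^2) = s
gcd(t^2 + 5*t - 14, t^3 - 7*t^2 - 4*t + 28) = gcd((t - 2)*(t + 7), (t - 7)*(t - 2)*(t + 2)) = t - 2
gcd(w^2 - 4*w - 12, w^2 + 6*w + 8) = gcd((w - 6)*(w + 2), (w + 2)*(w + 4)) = w + 2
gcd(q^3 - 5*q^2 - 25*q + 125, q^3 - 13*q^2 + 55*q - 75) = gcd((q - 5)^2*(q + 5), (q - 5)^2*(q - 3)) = q^2 - 10*q + 25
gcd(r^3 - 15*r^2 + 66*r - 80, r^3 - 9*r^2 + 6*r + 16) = r^2 - 10*r + 16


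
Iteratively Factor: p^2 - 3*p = (p - 3)*(p)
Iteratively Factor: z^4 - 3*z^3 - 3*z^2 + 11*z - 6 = (z - 1)*(z^3 - 2*z^2 - 5*z + 6) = (z - 1)*(z + 2)*(z^2 - 4*z + 3) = (z - 1)^2*(z + 2)*(z - 3)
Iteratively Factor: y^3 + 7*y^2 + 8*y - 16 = (y - 1)*(y^2 + 8*y + 16) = (y - 1)*(y + 4)*(y + 4)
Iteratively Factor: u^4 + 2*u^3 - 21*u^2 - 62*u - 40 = (u + 1)*(u^3 + u^2 - 22*u - 40) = (u + 1)*(u + 2)*(u^2 - u - 20) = (u + 1)*(u + 2)*(u + 4)*(u - 5)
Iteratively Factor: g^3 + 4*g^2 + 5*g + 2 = (g + 2)*(g^2 + 2*g + 1) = (g + 1)*(g + 2)*(g + 1)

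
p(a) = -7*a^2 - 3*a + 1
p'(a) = -14*a - 3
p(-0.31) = 1.26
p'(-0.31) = 1.34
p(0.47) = -1.96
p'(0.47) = -9.58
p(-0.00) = 1.00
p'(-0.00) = -3.00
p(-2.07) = -22.78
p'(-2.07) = 25.98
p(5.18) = -202.37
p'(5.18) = -75.52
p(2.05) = -34.57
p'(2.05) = -31.70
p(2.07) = -35.20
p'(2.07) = -31.98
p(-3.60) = -78.92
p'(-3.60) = 47.40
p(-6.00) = -233.00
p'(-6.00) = 81.00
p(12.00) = -1043.00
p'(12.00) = -171.00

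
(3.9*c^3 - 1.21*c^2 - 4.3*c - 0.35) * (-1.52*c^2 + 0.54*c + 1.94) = -5.928*c^5 + 3.9452*c^4 + 13.4486*c^3 - 4.1374*c^2 - 8.531*c - 0.679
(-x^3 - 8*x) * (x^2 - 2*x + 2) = -x^5 + 2*x^4 - 10*x^3 + 16*x^2 - 16*x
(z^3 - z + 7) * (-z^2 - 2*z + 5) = -z^5 - 2*z^4 + 6*z^3 - 5*z^2 - 19*z + 35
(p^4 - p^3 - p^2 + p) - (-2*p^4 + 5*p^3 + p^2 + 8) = 3*p^4 - 6*p^3 - 2*p^2 + p - 8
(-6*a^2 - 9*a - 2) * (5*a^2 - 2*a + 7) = -30*a^4 - 33*a^3 - 34*a^2 - 59*a - 14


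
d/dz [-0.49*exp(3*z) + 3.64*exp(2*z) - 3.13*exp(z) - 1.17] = (-1.47*exp(2*z) + 7.28*exp(z) - 3.13)*exp(z)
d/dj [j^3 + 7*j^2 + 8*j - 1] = 3*j^2 + 14*j + 8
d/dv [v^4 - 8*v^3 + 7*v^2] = 2*v*(2*v^2 - 12*v + 7)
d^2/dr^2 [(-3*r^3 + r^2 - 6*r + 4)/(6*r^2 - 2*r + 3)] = 2*(-162*r^3 + 432*r^2 + 99*r - 83)/(216*r^6 - 216*r^5 + 396*r^4 - 224*r^3 + 198*r^2 - 54*r + 27)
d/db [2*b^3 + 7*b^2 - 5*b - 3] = 6*b^2 + 14*b - 5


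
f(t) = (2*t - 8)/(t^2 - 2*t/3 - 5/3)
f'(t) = (2/3 - 2*t)*(2*t - 8)/(t^2 - 2*t/3 - 5/3)^2 + 2/(t^2 - 2*t/3 - 5/3)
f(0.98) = 4.44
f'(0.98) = 2.75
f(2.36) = -1.41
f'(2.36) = 3.31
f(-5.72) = -0.56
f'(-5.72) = -0.14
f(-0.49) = 8.16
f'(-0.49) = -14.04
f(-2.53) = -2.03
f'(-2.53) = -1.50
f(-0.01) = 4.83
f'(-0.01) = -3.20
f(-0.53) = 8.78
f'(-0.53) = -16.61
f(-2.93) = -1.56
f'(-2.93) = -0.92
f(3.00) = -0.38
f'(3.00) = 0.75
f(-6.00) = -0.52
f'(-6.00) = -0.12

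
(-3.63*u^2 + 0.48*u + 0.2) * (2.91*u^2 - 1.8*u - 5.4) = -10.5633*u^4 + 7.9308*u^3 + 19.32*u^2 - 2.952*u - 1.08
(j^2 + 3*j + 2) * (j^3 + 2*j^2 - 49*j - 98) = j^5 + 5*j^4 - 41*j^3 - 241*j^2 - 392*j - 196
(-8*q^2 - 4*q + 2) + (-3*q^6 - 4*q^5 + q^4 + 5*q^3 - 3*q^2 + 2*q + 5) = -3*q^6 - 4*q^5 + q^4 + 5*q^3 - 11*q^2 - 2*q + 7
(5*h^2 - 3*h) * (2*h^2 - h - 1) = 10*h^4 - 11*h^3 - 2*h^2 + 3*h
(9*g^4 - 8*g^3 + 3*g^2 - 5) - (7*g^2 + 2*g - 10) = 9*g^4 - 8*g^3 - 4*g^2 - 2*g + 5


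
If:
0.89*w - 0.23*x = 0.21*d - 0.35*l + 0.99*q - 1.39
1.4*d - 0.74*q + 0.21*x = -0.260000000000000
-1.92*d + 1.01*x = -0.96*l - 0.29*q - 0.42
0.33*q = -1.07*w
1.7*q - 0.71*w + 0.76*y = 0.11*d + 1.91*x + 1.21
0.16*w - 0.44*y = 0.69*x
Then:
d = 0.29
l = -0.31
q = 0.94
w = -0.29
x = 0.15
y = -0.35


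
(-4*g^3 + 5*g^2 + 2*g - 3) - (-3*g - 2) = -4*g^3 + 5*g^2 + 5*g - 1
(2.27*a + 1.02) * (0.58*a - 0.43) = 1.3166*a^2 - 0.3845*a - 0.4386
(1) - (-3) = 4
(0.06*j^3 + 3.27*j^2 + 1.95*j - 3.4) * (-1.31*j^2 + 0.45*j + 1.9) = -0.0786*j^5 - 4.2567*j^4 - 0.969*j^3 + 11.5445*j^2 + 2.175*j - 6.46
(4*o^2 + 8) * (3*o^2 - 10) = 12*o^4 - 16*o^2 - 80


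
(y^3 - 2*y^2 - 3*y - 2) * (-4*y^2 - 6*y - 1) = -4*y^5 + 2*y^4 + 23*y^3 + 28*y^2 + 15*y + 2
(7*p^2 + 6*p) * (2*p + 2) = 14*p^3 + 26*p^2 + 12*p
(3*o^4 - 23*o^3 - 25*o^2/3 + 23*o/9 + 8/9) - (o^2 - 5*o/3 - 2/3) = 3*o^4 - 23*o^3 - 28*o^2/3 + 38*o/9 + 14/9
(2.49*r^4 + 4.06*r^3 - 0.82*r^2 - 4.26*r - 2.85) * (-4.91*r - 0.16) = -12.2259*r^5 - 20.333*r^4 + 3.3766*r^3 + 21.0478*r^2 + 14.6751*r + 0.456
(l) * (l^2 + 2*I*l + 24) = l^3 + 2*I*l^2 + 24*l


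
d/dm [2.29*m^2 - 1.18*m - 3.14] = 4.58*m - 1.18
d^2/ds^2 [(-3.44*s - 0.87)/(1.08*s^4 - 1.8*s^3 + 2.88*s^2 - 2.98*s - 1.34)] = (-48.148992*s^7 + 86.7024*s^6 - 80.333856*s^5 - 41.9644799999999*s^4 - 36.3672*s^3 + 13.161744*s^2 - 22.26312*s + 5.306312)/(1.259712*s^12 - 6.29856*s^11 + 20.575296*s^10 - 49.851936*s^9 + 84.937248*s^8 - 113.739552*s^7 + 107.317872*s^6 - 54.5508*s^5 + 6.07435199999998*s^4 + 32.842664*s^3 - 20.185224*s^2 - 16.052664*s - 2.406104)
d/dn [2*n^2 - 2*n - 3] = 4*n - 2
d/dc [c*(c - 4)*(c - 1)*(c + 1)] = 4*c^3 - 12*c^2 - 2*c + 4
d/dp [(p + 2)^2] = 2*p + 4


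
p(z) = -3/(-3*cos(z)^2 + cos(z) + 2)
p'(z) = -3*(-6*sin(z)*cos(z) + sin(z))/(-3*cos(z)^2 + cos(z) + 2)^2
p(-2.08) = -3.75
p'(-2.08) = 16.08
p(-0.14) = -61.69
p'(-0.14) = -874.60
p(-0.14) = -61.69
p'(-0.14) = -874.60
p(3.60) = 2.29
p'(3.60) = 4.94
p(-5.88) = -7.86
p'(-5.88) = 36.52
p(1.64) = -1.57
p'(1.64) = -1.15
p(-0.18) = -37.50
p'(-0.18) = -411.48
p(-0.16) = -47.34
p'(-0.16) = -585.90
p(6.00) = -15.43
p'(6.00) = -105.62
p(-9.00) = 2.14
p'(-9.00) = 4.07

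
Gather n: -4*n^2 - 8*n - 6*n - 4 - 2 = -4*n^2 - 14*n - 6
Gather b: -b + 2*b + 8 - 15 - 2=b - 9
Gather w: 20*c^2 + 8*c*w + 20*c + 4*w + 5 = 20*c^2 + 20*c + w*(8*c + 4) + 5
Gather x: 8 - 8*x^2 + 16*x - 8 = -8*x^2 + 16*x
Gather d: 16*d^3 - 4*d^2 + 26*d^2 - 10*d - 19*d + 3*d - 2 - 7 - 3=16*d^3 + 22*d^2 - 26*d - 12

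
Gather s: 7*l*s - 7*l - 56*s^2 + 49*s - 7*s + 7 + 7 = -7*l - 56*s^2 + s*(7*l + 42) + 14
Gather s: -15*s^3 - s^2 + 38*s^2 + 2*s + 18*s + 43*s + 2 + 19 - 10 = -15*s^3 + 37*s^2 + 63*s + 11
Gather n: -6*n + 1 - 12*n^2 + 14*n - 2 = -12*n^2 + 8*n - 1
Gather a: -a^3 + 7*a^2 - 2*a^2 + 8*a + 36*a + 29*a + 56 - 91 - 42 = -a^3 + 5*a^2 + 73*a - 77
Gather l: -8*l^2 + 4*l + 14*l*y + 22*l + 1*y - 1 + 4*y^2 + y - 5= -8*l^2 + l*(14*y + 26) + 4*y^2 + 2*y - 6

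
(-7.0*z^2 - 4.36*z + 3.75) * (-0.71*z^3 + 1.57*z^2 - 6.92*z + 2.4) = 4.97*z^5 - 7.8944*z^4 + 38.9323*z^3 + 19.2587*z^2 - 36.414*z + 9.0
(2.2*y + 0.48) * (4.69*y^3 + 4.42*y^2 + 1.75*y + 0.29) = 10.318*y^4 + 11.9752*y^3 + 5.9716*y^2 + 1.478*y + 0.1392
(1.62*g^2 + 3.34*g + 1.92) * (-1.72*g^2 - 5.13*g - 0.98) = -2.7864*g^4 - 14.0554*g^3 - 22.0242*g^2 - 13.1228*g - 1.8816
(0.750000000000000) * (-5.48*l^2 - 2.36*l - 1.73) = -4.11*l^2 - 1.77*l - 1.2975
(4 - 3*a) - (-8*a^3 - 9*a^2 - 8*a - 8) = 8*a^3 + 9*a^2 + 5*a + 12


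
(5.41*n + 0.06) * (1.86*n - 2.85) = 10.0626*n^2 - 15.3069*n - 0.171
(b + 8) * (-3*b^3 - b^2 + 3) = -3*b^4 - 25*b^3 - 8*b^2 + 3*b + 24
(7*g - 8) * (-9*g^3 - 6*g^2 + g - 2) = -63*g^4 + 30*g^3 + 55*g^2 - 22*g + 16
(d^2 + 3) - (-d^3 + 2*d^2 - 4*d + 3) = d^3 - d^2 + 4*d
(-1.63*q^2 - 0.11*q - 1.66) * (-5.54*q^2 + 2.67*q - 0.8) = 9.0302*q^4 - 3.7427*q^3 + 10.2067*q^2 - 4.3442*q + 1.328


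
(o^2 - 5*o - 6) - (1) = o^2 - 5*o - 7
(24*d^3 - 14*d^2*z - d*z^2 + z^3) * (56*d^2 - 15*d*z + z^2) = 1344*d^5 - 1144*d^4*z + 178*d^3*z^2 + 57*d^2*z^3 - 16*d*z^4 + z^5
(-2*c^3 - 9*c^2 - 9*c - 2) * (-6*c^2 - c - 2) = 12*c^5 + 56*c^4 + 67*c^3 + 39*c^2 + 20*c + 4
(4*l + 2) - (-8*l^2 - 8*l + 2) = 8*l^2 + 12*l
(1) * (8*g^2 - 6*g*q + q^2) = 8*g^2 - 6*g*q + q^2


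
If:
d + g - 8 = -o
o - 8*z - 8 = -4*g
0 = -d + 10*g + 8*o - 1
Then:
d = 16*z/25 + 189/25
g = 72*z/25 + 63/25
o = -88*z/25 - 52/25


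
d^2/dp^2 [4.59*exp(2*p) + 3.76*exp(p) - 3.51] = (18.36*exp(p) + 3.76)*exp(p)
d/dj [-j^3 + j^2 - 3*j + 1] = -3*j^2 + 2*j - 3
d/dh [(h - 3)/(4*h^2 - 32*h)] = (-h^2 + 6*h - 24)/(4*h^2*(h^2 - 16*h + 64))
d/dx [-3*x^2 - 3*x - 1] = -6*x - 3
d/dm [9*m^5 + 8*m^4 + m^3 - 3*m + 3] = 45*m^4 + 32*m^3 + 3*m^2 - 3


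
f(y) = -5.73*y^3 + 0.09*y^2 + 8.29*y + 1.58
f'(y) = -17.19*y^2 + 0.18*y + 8.29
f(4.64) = -530.43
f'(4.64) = -360.97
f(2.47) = -63.74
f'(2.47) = -96.14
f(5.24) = -776.93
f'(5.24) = -462.76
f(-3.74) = 271.59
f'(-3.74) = -232.83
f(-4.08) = 358.42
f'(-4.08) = -278.60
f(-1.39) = 5.62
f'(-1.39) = -25.17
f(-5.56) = 943.14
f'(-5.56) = -524.12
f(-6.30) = 1385.69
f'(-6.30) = -675.12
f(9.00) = -4093.69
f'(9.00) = -1382.48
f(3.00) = -127.45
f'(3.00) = -145.88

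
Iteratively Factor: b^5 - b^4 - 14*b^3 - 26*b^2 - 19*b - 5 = (b + 1)*(b^4 - 2*b^3 - 12*b^2 - 14*b - 5) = (b - 5)*(b + 1)*(b^3 + 3*b^2 + 3*b + 1) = (b - 5)*(b + 1)^2*(b^2 + 2*b + 1) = (b - 5)*(b + 1)^3*(b + 1)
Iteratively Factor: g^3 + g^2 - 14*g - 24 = (g + 2)*(g^2 - g - 12) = (g - 4)*(g + 2)*(g + 3)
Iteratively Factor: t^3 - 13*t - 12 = (t + 1)*(t^2 - t - 12) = (t - 4)*(t + 1)*(t + 3)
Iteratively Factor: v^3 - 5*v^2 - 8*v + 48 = (v + 3)*(v^2 - 8*v + 16) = (v - 4)*(v + 3)*(v - 4)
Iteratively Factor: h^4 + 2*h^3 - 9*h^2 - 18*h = (h)*(h^3 + 2*h^2 - 9*h - 18) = h*(h + 3)*(h^2 - h - 6) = h*(h - 3)*(h + 3)*(h + 2)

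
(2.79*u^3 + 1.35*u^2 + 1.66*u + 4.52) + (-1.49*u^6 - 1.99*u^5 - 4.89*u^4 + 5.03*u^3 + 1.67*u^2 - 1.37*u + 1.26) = -1.49*u^6 - 1.99*u^5 - 4.89*u^4 + 7.82*u^3 + 3.02*u^2 + 0.29*u + 5.78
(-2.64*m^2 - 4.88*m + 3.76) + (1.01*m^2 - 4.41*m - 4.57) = -1.63*m^2 - 9.29*m - 0.81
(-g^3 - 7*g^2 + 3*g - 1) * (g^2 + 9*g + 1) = -g^5 - 16*g^4 - 61*g^3 + 19*g^2 - 6*g - 1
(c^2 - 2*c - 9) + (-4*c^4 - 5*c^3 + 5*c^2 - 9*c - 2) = -4*c^4 - 5*c^3 + 6*c^2 - 11*c - 11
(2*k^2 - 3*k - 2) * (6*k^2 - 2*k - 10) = 12*k^4 - 22*k^3 - 26*k^2 + 34*k + 20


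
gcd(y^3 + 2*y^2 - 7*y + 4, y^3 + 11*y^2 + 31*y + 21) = 1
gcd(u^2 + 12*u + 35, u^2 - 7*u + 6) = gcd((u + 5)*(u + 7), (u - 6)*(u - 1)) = 1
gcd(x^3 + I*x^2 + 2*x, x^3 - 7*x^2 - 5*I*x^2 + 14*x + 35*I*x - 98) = x + 2*I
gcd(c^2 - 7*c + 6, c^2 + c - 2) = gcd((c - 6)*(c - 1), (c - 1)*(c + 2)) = c - 1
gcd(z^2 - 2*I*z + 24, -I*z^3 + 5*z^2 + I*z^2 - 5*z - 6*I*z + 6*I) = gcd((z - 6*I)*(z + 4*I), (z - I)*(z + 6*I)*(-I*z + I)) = 1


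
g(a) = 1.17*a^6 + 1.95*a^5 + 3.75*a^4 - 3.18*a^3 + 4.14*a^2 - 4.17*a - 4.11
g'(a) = 7.02*a^5 + 9.75*a^4 + 15.0*a^3 - 9.54*a^2 + 8.28*a - 4.17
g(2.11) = 234.78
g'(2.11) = 598.59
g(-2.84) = 611.55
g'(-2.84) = -1110.92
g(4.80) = 20988.70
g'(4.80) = 24537.60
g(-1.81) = 79.36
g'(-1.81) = -171.09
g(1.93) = 145.12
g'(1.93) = 407.38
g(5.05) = 27920.29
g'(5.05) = 31123.88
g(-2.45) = 293.74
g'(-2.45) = -570.70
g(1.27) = 11.86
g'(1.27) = 70.24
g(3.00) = 1565.31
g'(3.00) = 2835.42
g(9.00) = 759510.75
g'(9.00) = 488726.34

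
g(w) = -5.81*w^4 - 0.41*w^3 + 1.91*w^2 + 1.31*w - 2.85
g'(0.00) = 1.31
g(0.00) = -2.85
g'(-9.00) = 16809.26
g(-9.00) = -37680.45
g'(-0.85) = 11.45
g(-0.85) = -5.36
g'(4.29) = -1839.82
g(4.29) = -1962.36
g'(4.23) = -1763.50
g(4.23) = -1854.27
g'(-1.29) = 44.22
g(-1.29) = -16.57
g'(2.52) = -368.78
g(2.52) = -228.28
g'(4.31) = -1865.74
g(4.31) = -1999.41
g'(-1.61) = 88.96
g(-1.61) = -37.33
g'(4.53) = -2167.01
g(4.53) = -2442.47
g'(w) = -23.24*w^3 - 1.23*w^2 + 3.82*w + 1.31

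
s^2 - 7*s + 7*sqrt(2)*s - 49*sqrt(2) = (s - 7)*(s + 7*sqrt(2))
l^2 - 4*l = l*(l - 4)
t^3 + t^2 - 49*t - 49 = (t - 7)*(t + 1)*(t + 7)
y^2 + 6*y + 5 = (y + 1)*(y + 5)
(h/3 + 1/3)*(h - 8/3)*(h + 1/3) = h^3/3 - 4*h^2/9 - 29*h/27 - 8/27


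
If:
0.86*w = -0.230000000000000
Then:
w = -0.27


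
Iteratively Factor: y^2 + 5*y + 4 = (y + 1)*(y + 4)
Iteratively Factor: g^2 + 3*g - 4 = (g - 1)*(g + 4)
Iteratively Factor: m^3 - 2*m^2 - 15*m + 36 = (m - 3)*(m^2 + m - 12) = (m - 3)*(m + 4)*(m - 3)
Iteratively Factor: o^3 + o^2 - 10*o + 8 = (o - 2)*(o^2 + 3*o - 4) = (o - 2)*(o - 1)*(o + 4)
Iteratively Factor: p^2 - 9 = (p + 3)*(p - 3)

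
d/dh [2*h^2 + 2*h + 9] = 4*h + 2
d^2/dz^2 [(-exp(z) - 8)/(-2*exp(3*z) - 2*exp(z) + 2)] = (-((exp(z) + 8)*(9*exp(2*z) + 1) + 2*(3*exp(2*z) + 1)*exp(z))*(exp(3*z) + exp(z) - 1) + 2*(exp(z) + 8)*(3*exp(2*z) + 1)^2*exp(z) + (exp(3*z) + exp(z) - 1)^2)*exp(z)/(2*(exp(3*z) + exp(z) - 1)^3)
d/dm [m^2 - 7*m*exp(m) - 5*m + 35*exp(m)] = -7*m*exp(m) + 2*m + 28*exp(m) - 5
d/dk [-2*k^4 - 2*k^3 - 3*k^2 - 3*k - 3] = -8*k^3 - 6*k^2 - 6*k - 3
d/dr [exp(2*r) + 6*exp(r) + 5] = 2*(exp(r) + 3)*exp(r)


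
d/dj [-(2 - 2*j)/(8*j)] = 1/(4*j^2)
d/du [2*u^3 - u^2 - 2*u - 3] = 6*u^2 - 2*u - 2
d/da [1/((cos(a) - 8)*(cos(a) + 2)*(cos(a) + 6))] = (3*cos(a)^2 - 52)*sin(a)/((cos(a) - 8)^2*(cos(a) + 2)^2*(cos(a) + 6)^2)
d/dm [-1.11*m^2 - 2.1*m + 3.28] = -2.22*m - 2.1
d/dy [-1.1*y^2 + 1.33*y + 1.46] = 1.33 - 2.2*y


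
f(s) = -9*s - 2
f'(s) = -9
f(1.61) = -16.49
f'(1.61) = -9.00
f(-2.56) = 21.04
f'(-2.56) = -9.00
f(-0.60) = 3.40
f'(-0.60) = -9.00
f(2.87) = -27.83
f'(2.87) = -9.00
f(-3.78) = 32.02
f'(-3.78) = -9.00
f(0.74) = -8.66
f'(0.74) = -9.00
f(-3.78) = 32.02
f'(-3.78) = -9.00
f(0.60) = -7.40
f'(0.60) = -9.00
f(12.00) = -110.00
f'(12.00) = -9.00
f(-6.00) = 52.00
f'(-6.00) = -9.00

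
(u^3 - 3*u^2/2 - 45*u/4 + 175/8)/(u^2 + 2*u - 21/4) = (4*u^2 - 20*u + 25)/(2*(2*u - 3))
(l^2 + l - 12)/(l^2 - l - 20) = (l - 3)/(l - 5)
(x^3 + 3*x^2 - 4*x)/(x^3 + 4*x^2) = (x - 1)/x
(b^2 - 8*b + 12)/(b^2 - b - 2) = (b - 6)/(b + 1)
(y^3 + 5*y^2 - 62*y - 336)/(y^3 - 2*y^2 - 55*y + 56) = (y + 6)/(y - 1)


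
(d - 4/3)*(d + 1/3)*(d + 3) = d^3 + 2*d^2 - 31*d/9 - 4/3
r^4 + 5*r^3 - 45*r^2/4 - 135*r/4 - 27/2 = (r - 3)*(r + 1/2)*(r + 3/2)*(r + 6)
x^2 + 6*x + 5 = (x + 1)*(x + 5)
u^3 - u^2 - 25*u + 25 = (u - 5)*(u - 1)*(u + 5)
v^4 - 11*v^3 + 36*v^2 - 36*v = v*(v - 6)*(v - 3)*(v - 2)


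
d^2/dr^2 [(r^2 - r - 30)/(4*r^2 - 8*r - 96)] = 1/(2*(r^3 + 12*r^2 + 48*r + 64))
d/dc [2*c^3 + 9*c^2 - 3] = 6*c*(c + 3)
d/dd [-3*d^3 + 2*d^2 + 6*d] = -9*d^2 + 4*d + 6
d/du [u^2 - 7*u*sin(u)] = -7*u*cos(u) + 2*u - 7*sin(u)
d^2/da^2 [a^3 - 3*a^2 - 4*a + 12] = 6*a - 6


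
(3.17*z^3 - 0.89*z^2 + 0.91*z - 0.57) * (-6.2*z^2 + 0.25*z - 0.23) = -19.654*z^5 + 6.3105*z^4 - 6.5936*z^3 + 3.9662*z^2 - 0.3518*z + 0.1311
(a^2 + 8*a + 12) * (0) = 0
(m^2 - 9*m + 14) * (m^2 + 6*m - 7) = m^4 - 3*m^3 - 47*m^2 + 147*m - 98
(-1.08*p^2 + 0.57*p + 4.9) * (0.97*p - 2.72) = -1.0476*p^3 + 3.4905*p^2 + 3.2026*p - 13.328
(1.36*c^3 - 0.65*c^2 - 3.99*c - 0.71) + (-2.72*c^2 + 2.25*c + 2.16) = 1.36*c^3 - 3.37*c^2 - 1.74*c + 1.45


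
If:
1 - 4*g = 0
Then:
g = 1/4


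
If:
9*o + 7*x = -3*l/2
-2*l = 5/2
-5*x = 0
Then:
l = -5/4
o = 5/24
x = 0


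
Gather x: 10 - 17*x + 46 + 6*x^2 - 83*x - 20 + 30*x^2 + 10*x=36*x^2 - 90*x + 36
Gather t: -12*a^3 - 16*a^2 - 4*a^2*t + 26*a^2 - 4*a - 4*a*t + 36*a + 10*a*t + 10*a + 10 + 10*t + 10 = -12*a^3 + 10*a^2 + 42*a + t*(-4*a^2 + 6*a + 10) + 20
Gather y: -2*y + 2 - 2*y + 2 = 4 - 4*y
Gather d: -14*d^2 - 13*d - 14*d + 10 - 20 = -14*d^2 - 27*d - 10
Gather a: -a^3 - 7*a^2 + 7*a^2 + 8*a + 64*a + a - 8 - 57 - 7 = -a^3 + 73*a - 72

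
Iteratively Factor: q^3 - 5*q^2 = (q)*(q^2 - 5*q) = q*(q - 5)*(q)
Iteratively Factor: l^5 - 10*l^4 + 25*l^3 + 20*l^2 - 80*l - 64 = (l - 4)*(l^4 - 6*l^3 + l^2 + 24*l + 16) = (l - 4)^2*(l^3 - 2*l^2 - 7*l - 4) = (l - 4)^2*(l + 1)*(l^2 - 3*l - 4) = (l - 4)^3*(l + 1)*(l + 1)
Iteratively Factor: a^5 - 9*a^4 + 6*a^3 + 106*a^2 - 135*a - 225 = (a + 1)*(a^4 - 10*a^3 + 16*a^2 + 90*a - 225) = (a + 1)*(a + 3)*(a^3 - 13*a^2 + 55*a - 75) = (a - 3)*(a + 1)*(a + 3)*(a^2 - 10*a + 25) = (a - 5)*(a - 3)*(a + 1)*(a + 3)*(a - 5)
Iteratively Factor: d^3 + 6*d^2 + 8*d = (d + 2)*(d^2 + 4*d) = d*(d + 2)*(d + 4)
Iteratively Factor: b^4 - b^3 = (b)*(b^3 - b^2) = b^2*(b^2 - b) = b^2*(b - 1)*(b)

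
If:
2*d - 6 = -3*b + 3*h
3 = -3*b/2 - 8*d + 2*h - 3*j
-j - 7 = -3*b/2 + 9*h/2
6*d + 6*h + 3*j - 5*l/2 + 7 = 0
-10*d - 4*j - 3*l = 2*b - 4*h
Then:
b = -37/61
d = 981/122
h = 168/61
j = -2477/122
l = 265/61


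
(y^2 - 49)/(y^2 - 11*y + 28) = (y + 7)/(y - 4)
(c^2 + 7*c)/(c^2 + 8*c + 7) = c/(c + 1)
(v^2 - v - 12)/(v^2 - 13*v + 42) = (v^2 - v - 12)/(v^2 - 13*v + 42)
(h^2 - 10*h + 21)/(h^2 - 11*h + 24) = (h - 7)/(h - 8)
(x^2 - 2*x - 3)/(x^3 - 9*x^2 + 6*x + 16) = (x - 3)/(x^2 - 10*x + 16)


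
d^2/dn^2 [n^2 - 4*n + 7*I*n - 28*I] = 2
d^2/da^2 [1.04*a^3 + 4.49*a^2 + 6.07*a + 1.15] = 6.24*a + 8.98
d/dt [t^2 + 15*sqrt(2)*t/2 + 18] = 2*t + 15*sqrt(2)/2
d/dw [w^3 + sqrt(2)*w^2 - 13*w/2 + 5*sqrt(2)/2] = 3*w^2 + 2*sqrt(2)*w - 13/2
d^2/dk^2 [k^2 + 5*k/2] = 2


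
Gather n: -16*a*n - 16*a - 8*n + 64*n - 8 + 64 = -16*a + n*(56 - 16*a) + 56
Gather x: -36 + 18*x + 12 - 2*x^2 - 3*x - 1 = -2*x^2 + 15*x - 25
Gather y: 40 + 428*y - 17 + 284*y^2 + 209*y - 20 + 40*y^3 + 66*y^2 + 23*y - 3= 40*y^3 + 350*y^2 + 660*y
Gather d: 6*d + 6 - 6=6*d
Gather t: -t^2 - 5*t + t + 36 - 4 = -t^2 - 4*t + 32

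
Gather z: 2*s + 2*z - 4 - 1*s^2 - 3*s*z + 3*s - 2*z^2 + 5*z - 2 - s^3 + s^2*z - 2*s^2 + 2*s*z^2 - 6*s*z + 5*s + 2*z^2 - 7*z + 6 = -s^3 - 3*s^2 + 2*s*z^2 + 10*s + z*(s^2 - 9*s)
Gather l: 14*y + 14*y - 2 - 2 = 28*y - 4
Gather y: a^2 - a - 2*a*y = a^2 - 2*a*y - a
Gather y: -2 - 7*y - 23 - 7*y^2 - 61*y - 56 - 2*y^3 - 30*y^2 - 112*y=-2*y^3 - 37*y^2 - 180*y - 81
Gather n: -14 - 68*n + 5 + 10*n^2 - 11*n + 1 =10*n^2 - 79*n - 8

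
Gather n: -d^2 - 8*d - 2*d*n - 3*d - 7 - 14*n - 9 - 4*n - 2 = -d^2 - 11*d + n*(-2*d - 18) - 18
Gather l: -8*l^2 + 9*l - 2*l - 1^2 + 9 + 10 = -8*l^2 + 7*l + 18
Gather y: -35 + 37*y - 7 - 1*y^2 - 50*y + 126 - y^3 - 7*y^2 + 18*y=-y^3 - 8*y^2 + 5*y + 84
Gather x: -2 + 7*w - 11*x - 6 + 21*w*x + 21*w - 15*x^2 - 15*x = 28*w - 15*x^2 + x*(21*w - 26) - 8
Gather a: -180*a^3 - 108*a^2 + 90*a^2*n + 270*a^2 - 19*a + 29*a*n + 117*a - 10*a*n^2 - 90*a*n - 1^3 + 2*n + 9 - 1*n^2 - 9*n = -180*a^3 + a^2*(90*n + 162) + a*(-10*n^2 - 61*n + 98) - n^2 - 7*n + 8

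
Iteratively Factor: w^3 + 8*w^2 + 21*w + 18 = (w + 3)*(w^2 + 5*w + 6) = (w + 3)^2*(w + 2)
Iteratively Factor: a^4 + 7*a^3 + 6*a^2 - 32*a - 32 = (a - 2)*(a^3 + 9*a^2 + 24*a + 16) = (a - 2)*(a + 4)*(a^2 + 5*a + 4) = (a - 2)*(a + 4)^2*(a + 1)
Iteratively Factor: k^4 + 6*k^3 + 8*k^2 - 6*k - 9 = (k - 1)*(k^3 + 7*k^2 + 15*k + 9) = (k - 1)*(k + 1)*(k^2 + 6*k + 9) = (k - 1)*(k + 1)*(k + 3)*(k + 3)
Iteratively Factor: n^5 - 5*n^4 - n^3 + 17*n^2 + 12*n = (n - 4)*(n^4 - n^3 - 5*n^2 - 3*n) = (n - 4)*(n + 1)*(n^3 - 2*n^2 - 3*n) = (n - 4)*(n - 3)*(n + 1)*(n^2 + n) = (n - 4)*(n - 3)*(n + 1)^2*(n)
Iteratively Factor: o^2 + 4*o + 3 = (o + 1)*(o + 3)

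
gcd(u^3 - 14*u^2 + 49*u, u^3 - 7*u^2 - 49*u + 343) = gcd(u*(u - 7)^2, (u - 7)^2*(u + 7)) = u^2 - 14*u + 49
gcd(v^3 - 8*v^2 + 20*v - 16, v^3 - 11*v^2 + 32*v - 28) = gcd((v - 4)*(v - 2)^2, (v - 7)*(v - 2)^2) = v^2 - 4*v + 4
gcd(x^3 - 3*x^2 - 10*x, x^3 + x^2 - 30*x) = x^2 - 5*x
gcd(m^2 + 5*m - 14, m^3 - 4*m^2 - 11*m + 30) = m - 2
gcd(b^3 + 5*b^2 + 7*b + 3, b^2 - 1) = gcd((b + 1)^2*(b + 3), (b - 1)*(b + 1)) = b + 1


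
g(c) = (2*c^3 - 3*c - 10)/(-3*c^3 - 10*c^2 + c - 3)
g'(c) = (6*c^2 - 3)/(-3*c^3 - 10*c^2 + c - 3) + (9*c^2 + 20*c - 1)*(2*c^3 - 3*c - 10)/(-3*c^3 - 10*c^2 + c - 3)^2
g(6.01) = -0.40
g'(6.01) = -0.03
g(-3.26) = 8.08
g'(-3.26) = -34.76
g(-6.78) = -1.32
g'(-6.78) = -0.20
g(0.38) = 2.61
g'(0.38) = -4.37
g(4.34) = -0.32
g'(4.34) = -0.06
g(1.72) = 0.11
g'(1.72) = -0.46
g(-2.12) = 1.06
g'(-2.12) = -0.97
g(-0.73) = 1.09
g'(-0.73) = 1.46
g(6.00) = -0.40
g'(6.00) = -0.03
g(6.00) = -0.40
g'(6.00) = -0.03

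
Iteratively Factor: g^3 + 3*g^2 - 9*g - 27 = (g + 3)*(g^2 - 9) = (g - 3)*(g + 3)*(g + 3)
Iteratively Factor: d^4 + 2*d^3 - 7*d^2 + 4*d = (d - 1)*(d^3 + 3*d^2 - 4*d) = (d - 1)^2*(d^2 + 4*d) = d*(d - 1)^2*(d + 4)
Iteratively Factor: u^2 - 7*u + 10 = (u - 2)*(u - 5)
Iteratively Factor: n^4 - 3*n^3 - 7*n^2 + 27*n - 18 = (n - 2)*(n^3 - n^2 - 9*n + 9) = (n - 2)*(n + 3)*(n^2 - 4*n + 3) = (n - 2)*(n - 1)*(n + 3)*(n - 3)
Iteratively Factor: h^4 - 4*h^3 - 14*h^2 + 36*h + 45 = (h - 5)*(h^3 + h^2 - 9*h - 9) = (h - 5)*(h + 3)*(h^2 - 2*h - 3) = (h - 5)*(h - 3)*(h + 3)*(h + 1)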